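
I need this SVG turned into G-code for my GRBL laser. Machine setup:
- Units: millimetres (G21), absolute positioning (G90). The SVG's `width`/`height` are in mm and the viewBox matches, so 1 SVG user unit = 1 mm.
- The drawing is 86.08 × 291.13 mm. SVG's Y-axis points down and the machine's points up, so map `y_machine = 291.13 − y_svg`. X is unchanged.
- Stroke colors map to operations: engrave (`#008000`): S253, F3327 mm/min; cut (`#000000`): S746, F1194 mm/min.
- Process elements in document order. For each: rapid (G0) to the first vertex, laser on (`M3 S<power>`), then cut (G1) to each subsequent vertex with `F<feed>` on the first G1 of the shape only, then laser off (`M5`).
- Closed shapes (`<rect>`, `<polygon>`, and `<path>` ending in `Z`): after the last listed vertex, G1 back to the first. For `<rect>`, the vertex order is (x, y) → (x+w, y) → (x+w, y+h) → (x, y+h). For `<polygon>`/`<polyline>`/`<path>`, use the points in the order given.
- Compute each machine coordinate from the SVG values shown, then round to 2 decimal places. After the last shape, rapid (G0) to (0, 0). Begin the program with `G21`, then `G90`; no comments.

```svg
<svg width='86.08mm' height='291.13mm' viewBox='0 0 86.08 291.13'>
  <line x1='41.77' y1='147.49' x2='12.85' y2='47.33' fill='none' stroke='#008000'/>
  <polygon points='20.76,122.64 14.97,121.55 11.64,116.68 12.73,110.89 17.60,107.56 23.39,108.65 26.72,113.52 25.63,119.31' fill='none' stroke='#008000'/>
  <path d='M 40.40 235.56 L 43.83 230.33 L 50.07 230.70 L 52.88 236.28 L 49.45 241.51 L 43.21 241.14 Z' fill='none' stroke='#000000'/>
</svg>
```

Since the viewBox matches the mm dimensions, user units are millimetres directly. The only transform is the Y-flip y_m = 291.13 − y_svg.

Shape 1 is a line segment drawn with `<line>`. Its stroke #008000 means engrave at S253, F3327. After flipping Y the toolpath is (41.77,143.64) → (12.85,243.80).

Shape 2 is a regular polygon drawn with `<polygon>`. Its stroke #008000 means engrave at S253, F3327. After flipping Y the toolpath is (20.76,168.49) → (14.97,169.58) → (11.64,174.45) → (12.73,180.24) → (17.60,183.57) → (23.39,182.48) → (26.72,177.61) → (25.63,171.82) → (20.76,168.49), returning to the start.

Shape 3 is a regular polygon drawn with `<path>`. Its stroke #000000 means cut at S746, F1194. After flipping Y the toolpath is (40.40,55.57) → (43.83,60.80) → (50.07,60.43) → (52.88,54.85) → (49.45,49.62) → (43.21,49.99) → (40.40,55.57), returning to the start.

G21
G90
G0 X41.77 Y143.64
M3 S253
G1 X12.85 Y243.80 F3327
M5
G0 X20.76 Y168.49
M3 S253
G1 X14.97 Y169.58 F3327
G1 X11.64 Y174.45
G1 X12.73 Y180.24
G1 X17.60 Y183.57
G1 X23.39 Y182.48
G1 X26.72 Y177.61
G1 X25.63 Y171.82
G1 X20.76 Y168.49
M5
G0 X40.40 Y55.57
M3 S746
G1 X43.83 Y60.80 F1194
G1 X50.07 Y60.43
G1 X52.88 Y54.85
G1 X49.45 Y49.62
G1 X43.21 Y49.99
G1 X40.40 Y55.57
M5
G0 X0.00 Y0.00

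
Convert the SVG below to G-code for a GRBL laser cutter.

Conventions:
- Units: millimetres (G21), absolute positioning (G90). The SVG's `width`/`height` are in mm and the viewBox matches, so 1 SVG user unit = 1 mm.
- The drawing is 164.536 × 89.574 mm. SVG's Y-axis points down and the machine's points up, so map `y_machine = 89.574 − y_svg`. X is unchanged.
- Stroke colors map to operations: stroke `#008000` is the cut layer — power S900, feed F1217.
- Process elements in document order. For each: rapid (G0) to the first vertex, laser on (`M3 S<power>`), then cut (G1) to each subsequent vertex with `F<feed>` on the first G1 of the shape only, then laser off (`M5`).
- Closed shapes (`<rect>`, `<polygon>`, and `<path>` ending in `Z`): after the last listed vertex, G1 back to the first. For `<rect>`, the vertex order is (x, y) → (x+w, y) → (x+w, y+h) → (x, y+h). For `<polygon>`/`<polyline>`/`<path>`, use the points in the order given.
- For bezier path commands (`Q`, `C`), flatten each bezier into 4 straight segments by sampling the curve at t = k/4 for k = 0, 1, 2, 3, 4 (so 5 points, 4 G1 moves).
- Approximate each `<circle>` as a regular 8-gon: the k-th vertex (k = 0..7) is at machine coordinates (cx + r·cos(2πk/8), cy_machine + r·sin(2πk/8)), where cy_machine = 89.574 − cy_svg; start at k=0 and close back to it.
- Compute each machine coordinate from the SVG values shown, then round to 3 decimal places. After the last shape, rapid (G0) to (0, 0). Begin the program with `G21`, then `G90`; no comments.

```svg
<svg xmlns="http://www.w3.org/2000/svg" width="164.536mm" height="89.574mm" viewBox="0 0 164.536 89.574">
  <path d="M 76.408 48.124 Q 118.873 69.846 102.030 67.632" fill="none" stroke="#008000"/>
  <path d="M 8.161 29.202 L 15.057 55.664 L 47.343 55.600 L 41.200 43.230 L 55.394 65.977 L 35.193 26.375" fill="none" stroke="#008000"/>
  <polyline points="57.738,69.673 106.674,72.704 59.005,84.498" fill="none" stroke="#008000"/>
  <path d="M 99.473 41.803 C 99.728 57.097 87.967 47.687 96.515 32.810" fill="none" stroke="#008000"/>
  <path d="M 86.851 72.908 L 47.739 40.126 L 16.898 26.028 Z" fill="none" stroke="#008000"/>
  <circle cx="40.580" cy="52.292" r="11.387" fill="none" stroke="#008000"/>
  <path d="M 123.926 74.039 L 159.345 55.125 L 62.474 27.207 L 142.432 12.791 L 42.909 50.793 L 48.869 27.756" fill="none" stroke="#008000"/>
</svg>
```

Since the viewBox matches the mm dimensions, user units are millimetres directly. The only transform is the Y-flip y_m = 89.574 − y_svg.

Shape 1 is a quadratic bezier drawn with `<path>`. Its stroke #008000 means cut at S900, F1217. After flipping Y the toolpath is (76.408,41.450) → (93.934,32.085) → (104.046,25.712) → (106.745,22.331) → (102.030,21.942).

Shape 2 is a open polyline drawn with `<path>`. Its stroke #008000 means cut at S900, F1217. After flipping Y the toolpath is (8.161,60.372) → (15.057,33.910) → (47.343,33.974) → (41.200,46.344) → (55.394,23.597) → (35.193,63.199).

Shape 3 is a open polyline drawn with `<polyline>`. Its stroke #008000 means cut at S900, F1217. After flipping Y the toolpath is (57.738,19.901) → (106.674,16.870) → (59.005,5.076).

Shape 4 is a cubic bezier drawn with `<path>`. Its stroke #008000 means cut at S900, F1217. After flipping Y the toolpath is (99.473,47.771) → (97.916,40.632) → (94.884,40.953) → (93.407,46.932) → (96.515,56.764).

Shape 5 is a closed polygon drawn with `<path>`. Its stroke #008000 means cut at S900, F1217. After flipping Y the toolpath is (86.851,16.666) → (47.739,49.448) → (16.898,63.546) → (86.851,16.666), returning to the start.

Shape 6 is a circle drawn with `<circle>`. Its stroke #008000 means cut at S900, F1217. After flipping Y the toolpath is (51.967,37.282) → (48.632,45.334) → (40.580,48.669) → (32.528,45.334) → (29.193,37.282) → (32.528,29.230) → (40.580,25.895) → (48.632,29.230) → (51.967,37.282), returning to the start.

Shape 7 is a open polyline drawn with `<path>`. Its stroke #008000 means cut at S900, F1217. After flipping Y the toolpath is (123.926,15.535) → (159.345,34.449) → (62.474,62.367) → (142.432,76.783) → (42.909,38.781) → (48.869,61.818).

G21
G90
G0 X76.408 Y41.450
M3 S900
G1 X93.934 Y32.085 F1217
G1 X104.046 Y25.712
G1 X106.745 Y22.331
G1 X102.030 Y21.942
M5
G0 X8.161 Y60.372
M3 S900
G1 X15.057 Y33.910 F1217
G1 X47.343 Y33.974
G1 X41.200 Y46.344
G1 X55.394 Y23.597
G1 X35.193 Y63.199
M5
G0 X57.738 Y19.901
M3 S900
G1 X106.674 Y16.870 F1217
G1 X59.005 Y5.076
M5
G0 X99.473 Y47.771
M3 S900
G1 X97.916 Y40.632 F1217
G1 X94.884 Y40.953
G1 X93.407 Y46.932
G1 X96.515 Y56.764
M5
G0 X86.851 Y16.666
M3 S900
G1 X47.739 Y49.448 F1217
G1 X16.898 Y63.546
G1 X86.851 Y16.666
M5
G0 X51.967 Y37.282
M3 S900
G1 X48.632 Y45.334 F1217
G1 X40.580 Y48.669
G1 X32.528 Y45.334
G1 X29.193 Y37.282
G1 X32.528 Y29.230
G1 X40.580 Y25.895
G1 X48.632 Y29.230
G1 X51.967 Y37.282
M5
G0 X123.926 Y15.535
M3 S900
G1 X159.345 Y34.449 F1217
G1 X62.474 Y62.367
G1 X142.432 Y76.783
G1 X42.909 Y38.781
G1 X48.869 Y61.818
M5
G0 X0.000 Y0.000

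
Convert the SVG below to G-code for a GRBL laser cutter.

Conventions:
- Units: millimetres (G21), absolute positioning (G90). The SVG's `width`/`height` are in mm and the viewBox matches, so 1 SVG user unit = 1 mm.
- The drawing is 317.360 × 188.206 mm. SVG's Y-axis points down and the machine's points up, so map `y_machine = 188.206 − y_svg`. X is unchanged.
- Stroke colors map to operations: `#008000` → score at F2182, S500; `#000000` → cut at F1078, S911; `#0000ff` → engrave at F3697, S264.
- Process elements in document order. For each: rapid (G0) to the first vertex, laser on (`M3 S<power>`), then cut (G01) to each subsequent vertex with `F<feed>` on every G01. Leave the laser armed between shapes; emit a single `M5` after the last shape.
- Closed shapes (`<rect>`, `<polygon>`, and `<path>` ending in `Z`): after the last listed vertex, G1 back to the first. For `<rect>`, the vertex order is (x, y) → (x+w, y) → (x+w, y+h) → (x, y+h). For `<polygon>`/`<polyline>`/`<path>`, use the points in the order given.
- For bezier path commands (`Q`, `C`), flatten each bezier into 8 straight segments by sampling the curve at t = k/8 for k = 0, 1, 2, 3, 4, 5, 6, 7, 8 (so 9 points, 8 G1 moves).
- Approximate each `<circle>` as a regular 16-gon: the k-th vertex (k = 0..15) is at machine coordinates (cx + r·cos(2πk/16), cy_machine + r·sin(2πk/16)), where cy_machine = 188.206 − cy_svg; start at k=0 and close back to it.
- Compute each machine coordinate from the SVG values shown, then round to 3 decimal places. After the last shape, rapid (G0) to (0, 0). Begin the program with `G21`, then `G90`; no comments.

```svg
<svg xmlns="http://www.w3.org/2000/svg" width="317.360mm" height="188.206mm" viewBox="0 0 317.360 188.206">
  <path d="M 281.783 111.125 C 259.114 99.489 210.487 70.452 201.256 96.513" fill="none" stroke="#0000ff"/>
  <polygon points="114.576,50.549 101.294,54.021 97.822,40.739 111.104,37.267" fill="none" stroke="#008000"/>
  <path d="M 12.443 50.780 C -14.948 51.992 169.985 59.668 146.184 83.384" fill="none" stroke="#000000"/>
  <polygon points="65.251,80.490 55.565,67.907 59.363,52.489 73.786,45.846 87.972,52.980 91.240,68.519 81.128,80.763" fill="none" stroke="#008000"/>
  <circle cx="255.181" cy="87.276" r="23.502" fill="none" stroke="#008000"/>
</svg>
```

viewBox `0 0 317.360 188.206` with mm width/height → 1 unit = 1 mm. Flip: y_m = 188.206 − y_svg.

**Shape 1** — `<path>` cubic bezier, stroke `#0000ff` → engrave (S264, F3697). Control points (SVG): P0=(281.783,111.125), P1=(259.114,99.489), P2=(210.487,70.452), P3=(201.256,96.513); sampled at t=k/8. Machine vertices: (281.783,77.081) → (272.193,82.119) → (260.935,87.938) → (248.776,93.689) → (236.480,98.523) → (224.815,101.590) → (214.545,102.041) → (206.437,99.025) → (201.256,91.693). Open path.

**Shape 2** — `<polygon>` regular polygon, stroke `#008000` → score (S500, F2182). Machine vertices: (114.576,137.657) → (101.294,134.185) → (97.822,147.467) → (111.104,150.939) → (114.576,137.657). Closed: final G1 returns to the first vertex.

**Shape 3** — `<path>` cubic bezier, stroke `#000000` → cut (S911, F1078). Control points (SVG): P0=(12.443,50.780), P1=(-14.948,51.992), P2=(169.985,59.668), P3=(146.184,83.384); sampled at t=k/8. Machine vertices: (12.443,137.426) → (11.302,136.650) → (25.131,135.155) → (48.998,132.831) → (77.967,129.563) → (107.105,125.241) → (131.476,119.751) → (146.147,112.982) → (146.184,104.822). Open path.

**Shape 4** — `<polygon>` regular polygon, stroke `#008000` → score (S500, F2182). Machine vertices: (65.251,107.716) → (55.565,120.299) → (59.363,135.717) → (73.786,142.360) → (87.972,135.226) → (91.240,119.687) → (81.128,107.443) → (65.251,107.716). Closed: final G1 returns to the first vertex.

**Shape 5** — `<circle>` circle, stroke `#008000` → score (S500, F2182). Machine vertices: (278.683,100.930) → (276.894,109.924) → (271.799,117.548) → (264.175,122.643) → (255.181,124.432) → (246.187,122.643) → (238.563,117.548) → (233.468,109.924) → (231.679,100.930) → (233.468,91.936) → (238.563,84.312) → (246.187,79.217) → (255.181,77.428) → (264.175,79.217) → (271.799,84.312) → (276.894,91.936) → (278.683,100.930). Closed: final G1 returns to the first vertex.

G21
G90
G0 X281.783 Y77.081
M3 S264
G01 X272.193 Y82.119 F3697
G01 X260.935 Y87.938 F3697
G01 X248.776 Y93.689 F3697
G01 X236.480 Y98.523 F3697
G01 X224.815 Y101.590 F3697
G01 X214.545 Y102.041 F3697
G01 X206.437 Y99.025 F3697
G01 X201.256 Y91.693 F3697
G0 X114.576 Y137.657
M3 S500
G01 X101.294 Y134.185 F2182
G01 X97.822 Y147.467 F2182
G01 X111.104 Y150.939 F2182
G01 X114.576 Y137.657 F2182
G0 X12.443 Y137.426
M3 S911
G01 X11.302 Y136.650 F1078
G01 X25.131 Y135.155 F1078
G01 X48.998 Y132.831 F1078
G01 X77.967 Y129.563 F1078
G01 X107.105 Y125.241 F1078
G01 X131.476 Y119.751 F1078
G01 X146.147 Y112.982 F1078
G01 X146.184 Y104.822 F1078
G0 X65.251 Y107.716
M3 S500
G01 X55.565 Y120.299 F2182
G01 X59.363 Y135.717 F2182
G01 X73.786 Y142.360 F2182
G01 X87.972 Y135.226 F2182
G01 X91.240 Y119.687 F2182
G01 X81.128 Y107.443 F2182
G01 X65.251 Y107.716 F2182
G0 X278.683 Y100.930
M3 S500
G01 X276.894 Y109.924 F2182
G01 X271.799 Y117.548 F2182
G01 X264.175 Y122.643 F2182
G01 X255.181 Y124.432 F2182
G01 X246.187 Y122.643 F2182
G01 X238.563 Y117.548 F2182
G01 X233.468 Y109.924 F2182
G01 X231.679 Y100.930 F2182
G01 X233.468 Y91.936 F2182
G01 X238.563 Y84.312 F2182
G01 X246.187 Y79.217 F2182
G01 X255.181 Y77.428 F2182
G01 X264.175 Y79.217 F2182
G01 X271.799 Y84.312 F2182
G01 X276.894 Y91.936 F2182
G01 X278.683 Y100.930 F2182
M5
G0 X0.000 Y0.000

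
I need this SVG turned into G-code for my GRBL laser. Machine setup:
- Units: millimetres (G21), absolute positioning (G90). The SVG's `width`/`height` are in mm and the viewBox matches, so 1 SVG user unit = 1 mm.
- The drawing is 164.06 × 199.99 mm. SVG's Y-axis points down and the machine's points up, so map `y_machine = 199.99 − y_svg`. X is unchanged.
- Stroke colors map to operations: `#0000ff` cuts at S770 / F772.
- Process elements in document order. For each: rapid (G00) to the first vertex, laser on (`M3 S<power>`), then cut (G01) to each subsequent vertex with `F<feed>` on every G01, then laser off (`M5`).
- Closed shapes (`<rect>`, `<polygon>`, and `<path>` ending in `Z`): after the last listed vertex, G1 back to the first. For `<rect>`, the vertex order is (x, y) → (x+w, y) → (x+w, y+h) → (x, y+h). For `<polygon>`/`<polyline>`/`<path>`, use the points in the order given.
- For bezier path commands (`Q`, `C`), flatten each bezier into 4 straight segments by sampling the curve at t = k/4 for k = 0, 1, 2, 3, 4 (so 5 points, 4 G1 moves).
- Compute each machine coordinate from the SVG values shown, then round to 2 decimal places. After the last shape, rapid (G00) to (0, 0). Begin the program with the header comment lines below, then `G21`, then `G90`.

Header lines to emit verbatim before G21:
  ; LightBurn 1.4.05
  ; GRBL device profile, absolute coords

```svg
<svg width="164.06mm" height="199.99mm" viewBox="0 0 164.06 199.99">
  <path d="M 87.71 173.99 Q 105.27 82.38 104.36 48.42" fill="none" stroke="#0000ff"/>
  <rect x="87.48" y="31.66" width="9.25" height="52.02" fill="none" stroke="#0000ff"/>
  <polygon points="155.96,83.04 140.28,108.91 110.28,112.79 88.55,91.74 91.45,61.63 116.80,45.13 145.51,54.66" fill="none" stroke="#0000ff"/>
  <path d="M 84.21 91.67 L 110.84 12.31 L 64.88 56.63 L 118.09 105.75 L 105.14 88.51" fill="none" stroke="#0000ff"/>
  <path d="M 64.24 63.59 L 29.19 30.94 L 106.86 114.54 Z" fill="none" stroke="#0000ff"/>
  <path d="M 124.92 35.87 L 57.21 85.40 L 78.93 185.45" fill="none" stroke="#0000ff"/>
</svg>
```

Since the viewBox matches the mm dimensions, user units are millimetres directly. The only transform is the Y-flip y_m = 199.99 − y_svg.

Shape 1 is a quadratic bezier drawn with `<path>`. Its stroke #0000ff means cut at S770, F772. After flipping Y the toolpath is (87.71,26.00) → (95.34,68.20) → (100.65,103.20) → (103.66,130.99) → (104.36,151.57).

Shape 2 is a rectangle drawn with `<rect>`. Its stroke #0000ff means cut at S770, F772. After flipping Y the toolpath is (87.48,168.33) → (96.73,168.33) → (96.73,116.31) → (87.48,116.31) → (87.48,168.33), returning to the start.

Shape 3 is a regular polygon drawn with `<polygon>`. Its stroke #0000ff means cut at S770, F772. After flipping Y the toolpath is (155.96,116.95) → (140.28,91.08) → (110.28,87.20) → (88.55,108.25) → (91.45,138.36) → (116.80,154.86) → (145.51,145.33) → (155.96,116.95), returning to the start.

Shape 4 is a open polyline drawn with `<path>`. Its stroke #0000ff means cut at S770, F772. After flipping Y the toolpath is (84.21,108.32) → (110.84,187.68) → (64.88,143.36) → (118.09,94.24) → (105.14,111.48).

Shape 5 is a closed polygon drawn with `<path>`. Its stroke #0000ff means cut at S770, F772. After flipping Y the toolpath is (64.24,136.40) → (29.19,169.05) → (106.86,85.45) → (64.24,136.40), returning to the start.

Shape 6 is a open polyline drawn with `<path>`. Its stroke #0000ff means cut at S770, F772. After flipping Y the toolpath is (124.92,164.12) → (57.21,114.59) → (78.93,14.54).

; LightBurn 1.4.05
; GRBL device profile, absolute coords
G21
G90
G00 X87.71 Y26.00
M3 S770
G01 X95.34 Y68.20 F772
G01 X100.65 Y103.20 F772
G01 X103.66 Y130.99 F772
G01 X104.36 Y151.57 F772
M5
G00 X87.48 Y168.33
M3 S770
G01 X96.73 Y168.33 F772
G01 X96.73 Y116.31 F772
G01 X87.48 Y116.31 F772
G01 X87.48 Y168.33 F772
M5
G00 X155.96 Y116.95
M3 S770
G01 X140.28 Y91.08 F772
G01 X110.28 Y87.20 F772
G01 X88.55 Y108.25 F772
G01 X91.45 Y138.36 F772
G01 X116.80 Y154.86 F772
G01 X145.51 Y145.33 F772
G01 X155.96 Y116.95 F772
M5
G00 X84.21 Y108.32
M3 S770
G01 X110.84 Y187.68 F772
G01 X64.88 Y143.36 F772
G01 X118.09 Y94.24 F772
G01 X105.14 Y111.48 F772
M5
G00 X64.24 Y136.40
M3 S770
G01 X29.19 Y169.05 F772
G01 X106.86 Y85.45 F772
G01 X64.24 Y136.40 F772
M5
G00 X124.92 Y164.12
M3 S770
G01 X57.21 Y114.59 F772
G01 X78.93 Y14.54 F772
M5
G00 X0.00 Y0.00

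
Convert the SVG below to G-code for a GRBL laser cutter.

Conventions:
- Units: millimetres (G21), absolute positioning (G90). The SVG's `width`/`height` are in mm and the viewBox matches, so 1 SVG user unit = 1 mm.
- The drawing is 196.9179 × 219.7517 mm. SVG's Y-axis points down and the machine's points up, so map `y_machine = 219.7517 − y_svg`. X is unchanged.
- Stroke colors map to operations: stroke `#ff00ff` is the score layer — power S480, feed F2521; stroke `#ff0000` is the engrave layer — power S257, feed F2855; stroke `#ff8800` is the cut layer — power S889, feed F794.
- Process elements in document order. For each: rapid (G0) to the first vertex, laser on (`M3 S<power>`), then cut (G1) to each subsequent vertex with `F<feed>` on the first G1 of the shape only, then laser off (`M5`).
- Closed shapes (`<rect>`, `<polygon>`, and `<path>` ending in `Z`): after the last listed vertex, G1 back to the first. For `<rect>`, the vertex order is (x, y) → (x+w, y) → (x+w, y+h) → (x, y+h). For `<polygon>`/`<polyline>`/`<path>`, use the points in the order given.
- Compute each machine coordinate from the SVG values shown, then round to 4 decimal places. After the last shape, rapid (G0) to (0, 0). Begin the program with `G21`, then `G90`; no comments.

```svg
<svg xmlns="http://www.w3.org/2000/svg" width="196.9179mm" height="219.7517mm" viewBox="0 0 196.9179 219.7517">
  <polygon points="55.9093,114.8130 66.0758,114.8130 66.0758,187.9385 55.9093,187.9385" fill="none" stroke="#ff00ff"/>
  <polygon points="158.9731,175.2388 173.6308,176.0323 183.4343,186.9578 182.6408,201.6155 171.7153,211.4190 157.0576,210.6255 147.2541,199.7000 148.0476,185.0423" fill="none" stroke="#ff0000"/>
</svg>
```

G21
G90
G0 X55.9093 Y104.9387
M3 S480
G1 X66.0758 Y104.9387 F2521
G1 X66.0758 Y31.8132
G1 X55.9093 Y31.8132
G1 X55.9093 Y104.9387
M5
G0 X158.9731 Y44.5129
M3 S257
G1 X173.6308 Y43.7194 F2855
G1 X183.4343 Y32.7939
G1 X182.6408 Y18.1362
G1 X171.7153 Y8.3327
G1 X157.0576 Y9.1262
G1 X147.2541 Y20.0517
G1 X148.0476 Y34.7094
G1 X158.9731 Y44.5129
M5
G0 X0.0000 Y0.0000

1 u = 1 mm; y_m = 219.7517 − y.

[1] `<polygon>` rectangle, #ff00ff→score S480 F2521: (55.9093,104.9387) → (66.0758,104.9387) → (66.0758,31.8132) → (55.9093,31.8132) → (55.9093,104.9387) (closed)

[2] `<polygon>` regular polygon, #ff0000→engrave S257 F2855: (158.9731,44.5129) → (173.6308,43.7194) → (183.4343,32.7939) → (182.6408,18.1362) → (171.7153,8.3327) → (157.0576,9.1262) → (147.2541,20.0517) → (148.0476,34.7094) → (158.9731,44.5129) (closed)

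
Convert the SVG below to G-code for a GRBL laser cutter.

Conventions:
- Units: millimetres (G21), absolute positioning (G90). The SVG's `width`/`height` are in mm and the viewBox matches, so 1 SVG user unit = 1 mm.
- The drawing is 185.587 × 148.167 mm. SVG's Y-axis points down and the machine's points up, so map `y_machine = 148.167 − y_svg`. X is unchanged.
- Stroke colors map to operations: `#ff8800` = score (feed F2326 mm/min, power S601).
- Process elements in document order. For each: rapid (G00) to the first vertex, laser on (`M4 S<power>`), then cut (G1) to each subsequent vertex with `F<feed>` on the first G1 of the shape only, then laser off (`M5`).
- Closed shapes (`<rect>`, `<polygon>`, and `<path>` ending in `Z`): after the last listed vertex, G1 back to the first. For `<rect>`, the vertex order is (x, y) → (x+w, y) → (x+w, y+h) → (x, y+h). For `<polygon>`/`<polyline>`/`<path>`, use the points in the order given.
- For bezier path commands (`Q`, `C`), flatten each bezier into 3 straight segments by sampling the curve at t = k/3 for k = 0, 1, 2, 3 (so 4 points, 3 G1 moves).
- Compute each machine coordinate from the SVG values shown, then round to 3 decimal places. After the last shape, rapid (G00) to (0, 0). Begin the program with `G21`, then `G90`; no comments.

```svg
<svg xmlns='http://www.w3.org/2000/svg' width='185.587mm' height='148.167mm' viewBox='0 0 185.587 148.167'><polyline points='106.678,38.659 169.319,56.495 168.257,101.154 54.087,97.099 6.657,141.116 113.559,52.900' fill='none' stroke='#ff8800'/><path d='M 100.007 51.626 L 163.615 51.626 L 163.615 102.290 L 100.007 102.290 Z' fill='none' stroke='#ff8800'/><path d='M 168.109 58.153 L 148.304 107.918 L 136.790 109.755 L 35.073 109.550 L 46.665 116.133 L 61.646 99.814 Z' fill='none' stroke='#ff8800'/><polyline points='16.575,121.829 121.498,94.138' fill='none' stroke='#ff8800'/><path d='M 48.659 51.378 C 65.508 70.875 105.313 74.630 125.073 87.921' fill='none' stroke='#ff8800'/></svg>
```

G21
G90
G00 X106.678 Y109.508
M4 S601
G1 X169.319 Y91.672 F2326
G1 X168.257 Y47.013
G1 X54.087 Y51.068
G1 X6.657 Y7.051
G1 X113.559 Y95.267
M5
G00 X100.007 Y96.541
M4 S601
G1 X163.615 Y96.541 F2326
G1 X163.615 Y45.877
G1 X100.007 Y45.877
G1 X100.007 Y96.541
M5
G00 X168.109 Y90.014
M4 S601
G1 X148.304 Y40.249 F2326
G1 X136.790 Y38.412
G1 X35.073 Y38.617
G1 X46.665 Y32.034
G1 X61.646 Y48.353
G1 X168.109 Y90.014
M5
G00 X16.575 Y26.338
M4 S601
G1 X121.498 Y54.029 F2326
M5
G00 X48.659 Y96.789
M4 S601
G1 X71.567 Y81.603 F2326
G1 X100.224 Y71.295
G1 X125.073 Y60.246
M5
G00 X0.000 Y0.000

viewBox `0 0 185.587 148.167` with mm width/height → 1 unit = 1 mm. Flip: y_m = 148.167 − y_svg.

**Shape 1** — `<polyline>` open polyline, stroke `#ff8800` → score (S601, F2326). Machine vertices: (106.678,109.508) → (169.319,91.672) → (168.257,47.013) → (54.087,51.068) → (6.657,7.051) → (113.559,95.267). Open path.

**Shape 2** — `<path>` rectangle, stroke `#ff8800` → score (S601, F2326). Machine vertices: (100.007,96.541) → (163.615,96.541) → (163.615,45.877) → (100.007,45.877) → (100.007,96.541). Closed: final G1 returns to the first vertex.

**Shape 3** — `<path>` closed polygon, stroke `#ff8800` → score (S601, F2326). Machine vertices: (168.109,90.014) → (148.304,40.249) → (136.790,38.412) → (35.073,38.617) → (46.665,32.034) → (61.646,48.353) → (168.109,90.014). Closed: final G1 returns to the first vertex.

**Shape 4** — `<polyline>` line segment, stroke `#ff8800` → score (S601, F2326). Machine vertices: (16.575,26.338) → (121.498,54.029). Open path.

**Shape 5** — `<path>` cubic bezier, stroke `#ff8800` → score (S601, F2326). Control points (SVG): P0=(48.659,51.378), P1=(65.508,70.875), P2=(105.313,74.630), P3=(125.073,87.921); sampled at t=k/3. Machine vertices: (48.659,96.789) → (71.567,81.603) → (100.224,71.295) → (125.073,60.246). Open path.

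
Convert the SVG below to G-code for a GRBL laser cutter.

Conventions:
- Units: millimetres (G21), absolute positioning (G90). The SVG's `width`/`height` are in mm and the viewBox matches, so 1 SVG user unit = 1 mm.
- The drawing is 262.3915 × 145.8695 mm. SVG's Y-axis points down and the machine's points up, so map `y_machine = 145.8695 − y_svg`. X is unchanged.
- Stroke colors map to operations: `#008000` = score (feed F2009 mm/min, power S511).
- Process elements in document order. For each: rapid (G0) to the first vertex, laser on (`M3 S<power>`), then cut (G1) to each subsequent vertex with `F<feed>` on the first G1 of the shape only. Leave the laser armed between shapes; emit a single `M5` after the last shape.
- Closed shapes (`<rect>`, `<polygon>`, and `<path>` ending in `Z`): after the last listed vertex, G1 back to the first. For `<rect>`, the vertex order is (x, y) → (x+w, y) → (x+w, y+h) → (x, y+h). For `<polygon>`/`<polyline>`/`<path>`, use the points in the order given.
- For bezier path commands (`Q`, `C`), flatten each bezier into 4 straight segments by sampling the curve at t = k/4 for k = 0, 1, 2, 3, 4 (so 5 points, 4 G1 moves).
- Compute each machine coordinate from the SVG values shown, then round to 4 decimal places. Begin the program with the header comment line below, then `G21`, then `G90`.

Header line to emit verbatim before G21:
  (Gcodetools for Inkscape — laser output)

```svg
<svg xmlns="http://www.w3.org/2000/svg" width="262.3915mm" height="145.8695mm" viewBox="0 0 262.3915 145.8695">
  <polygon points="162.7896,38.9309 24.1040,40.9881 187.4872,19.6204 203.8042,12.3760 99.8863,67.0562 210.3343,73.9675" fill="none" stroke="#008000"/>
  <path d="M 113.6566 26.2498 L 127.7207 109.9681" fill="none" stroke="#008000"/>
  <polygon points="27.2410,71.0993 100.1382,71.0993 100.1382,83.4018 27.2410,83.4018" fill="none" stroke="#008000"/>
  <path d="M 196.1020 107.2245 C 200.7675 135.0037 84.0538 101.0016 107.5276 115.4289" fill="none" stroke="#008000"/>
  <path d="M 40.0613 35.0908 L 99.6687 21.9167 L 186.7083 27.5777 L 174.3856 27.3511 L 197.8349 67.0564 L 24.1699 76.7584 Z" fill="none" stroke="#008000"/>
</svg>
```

Since the viewBox matches the mm dimensions, user units are millimetres directly. The only transform is the Y-flip y_m = 145.8695 − y_svg.

Shape 1 is a closed polygon drawn with `<polygon>`. Its stroke #008000 means score at S511, F2009. After flipping Y the toolpath is (162.7896,106.9386) → (24.1040,104.8814) → (187.4872,126.2491) → (203.8042,133.4935) → (99.8863,78.8133) → (210.3343,71.9020) → (162.7896,106.9386), returning to the start.

Shape 2 is a line segment drawn with `<path>`. Its stroke #008000 means score at S511, F2009. After flipping Y the toolpath is (113.6566,119.6197) → (127.7207,35.9014).

Shape 3 is a rectangle drawn with `<polygon>`. Its stroke #008000 means score at S511, F2009. After flipping Y the toolpath is (27.2410,74.7702) → (100.1382,74.7702) → (100.1382,62.4677) → (27.2410,62.4677) → (27.2410,74.7702), returning to the start.

Shape 4 is a cubic bezier drawn with `<path>`. Its stroke #008000 means score at S511, F2009. After flipping Y the toolpath is (196.1020,38.6450) → (180.9295,27.6726) → (144.7617,29.5358) → (112.1204,33.9026) → (107.5276,30.4406).

Shape 5 is a closed polygon drawn with `<path>`. Its stroke #008000 means score at S511, F2009. After flipping Y the toolpath is (40.0613,110.7787) → (99.6687,123.9528) → (186.7083,118.2918) → (174.3856,118.5184) → (197.8349,78.8131) → (24.1699,69.1111) → (40.0613,110.7787), returning to the start.

(Gcodetools for Inkscape — laser output)
G21
G90
G0 X162.7896 Y106.9386
M3 S511
G1 X24.1040 Y104.8814 F2009
G1 X187.4872 Y126.2491
G1 X203.8042 Y133.4935
G1 X99.8863 Y78.8133
G1 X210.3343 Y71.9020
G1 X162.7896 Y106.9386
G0 X113.6566 Y119.6197
M3 S511
G1 X127.7207 Y35.9014 F2009
G0 X27.2410 Y74.7702
M3 S511
G1 X100.1382 Y74.7702 F2009
G1 X100.1382 Y62.4677
G1 X27.2410 Y62.4677
G1 X27.2410 Y74.7702
G0 X196.1020 Y38.6450
M3 S511
G1 X180.9295 Y27.6726 F2009
G1 X144.7617 Y29.5358
G1 X112.1204 Y33.9026
G1 X107.5276 Y30.4406
G0 X40.0613 Y110.7787
M3 S511
G1 X99.6687 Y123.9528 F2009
G1 X186.7083 Y118.2918
G1 X174.3856 Y118.5184
G1 X197.8349 Y78.8131
G1 X24.1699 Y69.1111
G1 X40.0613 Y110.7787
M5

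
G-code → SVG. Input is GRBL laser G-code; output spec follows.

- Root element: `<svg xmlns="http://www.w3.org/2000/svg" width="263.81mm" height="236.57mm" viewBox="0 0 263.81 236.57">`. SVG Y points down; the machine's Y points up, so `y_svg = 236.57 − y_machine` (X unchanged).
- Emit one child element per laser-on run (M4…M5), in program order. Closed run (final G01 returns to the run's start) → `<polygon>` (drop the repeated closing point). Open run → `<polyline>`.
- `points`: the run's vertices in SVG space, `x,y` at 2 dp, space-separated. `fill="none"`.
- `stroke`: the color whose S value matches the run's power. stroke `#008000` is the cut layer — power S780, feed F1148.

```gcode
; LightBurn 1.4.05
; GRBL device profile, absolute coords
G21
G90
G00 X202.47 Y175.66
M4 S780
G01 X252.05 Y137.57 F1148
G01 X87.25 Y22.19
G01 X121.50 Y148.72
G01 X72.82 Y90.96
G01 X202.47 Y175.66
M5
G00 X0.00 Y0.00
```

<svg xmlns="http://www.w3.org/2000/svg" width="263.81mm" height="236.57mm" viewBox="0 0 263.81 236.57">
  <polygon points="202.47,60.91 252.05,99.00 87.25,214.38 121.50,87.85 72.82,145.61" fill="none" stroke="#008000"/>
</svg>

Each laser-on run becomes one SVG element. Flip Y back into SVG space with y_svg = 236.57 − y_machine. Every run uses S780, so all elements get stroke `#008000` (cut).

Run 1: The run returns to its start, so emit a `<polygon>` with points (Y-flipped): 202.47,60.91 252.05,99.00 87.25,214.38 121.50,87.85 72.82,145.61.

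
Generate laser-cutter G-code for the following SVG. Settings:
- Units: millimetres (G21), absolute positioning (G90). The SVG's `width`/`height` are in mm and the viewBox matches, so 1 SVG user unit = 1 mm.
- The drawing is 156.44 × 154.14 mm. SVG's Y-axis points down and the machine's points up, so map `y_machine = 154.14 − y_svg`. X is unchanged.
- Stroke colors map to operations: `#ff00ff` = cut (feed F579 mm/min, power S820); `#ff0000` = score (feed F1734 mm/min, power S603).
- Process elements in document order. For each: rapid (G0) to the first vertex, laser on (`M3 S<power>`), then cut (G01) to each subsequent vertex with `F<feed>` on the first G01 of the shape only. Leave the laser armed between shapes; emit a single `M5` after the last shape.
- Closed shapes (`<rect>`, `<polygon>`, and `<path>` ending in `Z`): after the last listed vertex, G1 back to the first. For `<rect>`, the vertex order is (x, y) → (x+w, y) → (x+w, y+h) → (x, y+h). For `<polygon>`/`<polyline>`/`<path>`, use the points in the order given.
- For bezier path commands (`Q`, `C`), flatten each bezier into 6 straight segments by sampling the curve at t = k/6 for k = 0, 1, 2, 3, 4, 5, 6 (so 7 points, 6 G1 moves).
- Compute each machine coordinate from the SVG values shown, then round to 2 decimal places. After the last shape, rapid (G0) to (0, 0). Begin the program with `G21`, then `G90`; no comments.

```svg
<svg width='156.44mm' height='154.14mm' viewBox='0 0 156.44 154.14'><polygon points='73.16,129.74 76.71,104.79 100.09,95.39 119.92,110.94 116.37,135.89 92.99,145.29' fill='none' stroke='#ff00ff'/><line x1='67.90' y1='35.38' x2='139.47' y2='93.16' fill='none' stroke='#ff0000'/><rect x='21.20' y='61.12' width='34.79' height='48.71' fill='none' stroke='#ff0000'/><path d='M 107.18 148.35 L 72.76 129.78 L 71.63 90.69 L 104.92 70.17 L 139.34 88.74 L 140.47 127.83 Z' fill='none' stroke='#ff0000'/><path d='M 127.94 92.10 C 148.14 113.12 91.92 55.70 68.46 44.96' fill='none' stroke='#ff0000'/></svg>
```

1 u = 1 mm; y_m = 154.14 − y.

[1] `<polygon>` regular polygon, #ff00ff→cut S820 F579: (73.16,24.40) → (76.71,49.35) → (100.09,58.75) → (119.92,43.20) → (116.37,18.25) → (92.99,8.85) → (73.16,24.40) (closed)

[2] `<line>` line segment, #ff0000→score S603 F1734: (67.90,118.76) → (139.47,60.98)

[3] `<rect>` rectangle, #ff0000→score S603 F1734: (21.20,93.02) → (55.99,93.02) → (55.99,44.31) → (21.20,44.31) → (21.20,93.02) (closed)

[4] `<path>` regular polygon, #ff0000→score S603 F1734: (107.18,5.79) → (72.76,24.36) → (71.63,63.45) → (104.92,83.97) → (139.34,65.40) → (140.47,26.31) → (107.18,5.79) (closed)

[5] `<path>` cubic bezier, #ff0000→score S603 F1734: (127.94,62.04) → (132.18,57.49) → (126.71,62.53) → (114.57,73.70) → (98.80,87.51) → (82.41,100.50) → (68.46,109.18)

G21
G90
G0 X73.16 Y24.40
M3 S820
G01 X76.71 Y49.35 F579
G01 X100.09 Y58.75
G01 X119.92 Y43.20
G01 X116.37 Y18.25
G01 X92.99 Y8.85
G01 X73.16 Y24.40
G0 X67.90 Y118.76
M3 S603
G01 X139.47 Y60.98 F1734
G0 X21.20 Y93.02
M3 S603
G01 X55.99 Y93.02 F1734
G01 X55.99 Y44.31
G01 X21.20 Y44.31
G01 X21.20 Y93.02
G0 X107.18 Y5.79
M3 S603
G01 X72.76 Y24.36 F1734
G01 X71.63 Y63.45
G01 X104.92 Y83.97
G01 X139.34 Y65.40
G01 X140.47 Y26.31
G01 X107.18 Y5.79
G0 X127.94 Y62.04
M3 S603
G01 X132.18 Y57.49 F1734
G01 X126.71 Y62.53
G01 X114.57 Y73.70
G01 X98.80 Y87.51
G01 X82.41 Y100.50
G01 X68.46 Y109.18
M5
G0 X0.00 Y0.00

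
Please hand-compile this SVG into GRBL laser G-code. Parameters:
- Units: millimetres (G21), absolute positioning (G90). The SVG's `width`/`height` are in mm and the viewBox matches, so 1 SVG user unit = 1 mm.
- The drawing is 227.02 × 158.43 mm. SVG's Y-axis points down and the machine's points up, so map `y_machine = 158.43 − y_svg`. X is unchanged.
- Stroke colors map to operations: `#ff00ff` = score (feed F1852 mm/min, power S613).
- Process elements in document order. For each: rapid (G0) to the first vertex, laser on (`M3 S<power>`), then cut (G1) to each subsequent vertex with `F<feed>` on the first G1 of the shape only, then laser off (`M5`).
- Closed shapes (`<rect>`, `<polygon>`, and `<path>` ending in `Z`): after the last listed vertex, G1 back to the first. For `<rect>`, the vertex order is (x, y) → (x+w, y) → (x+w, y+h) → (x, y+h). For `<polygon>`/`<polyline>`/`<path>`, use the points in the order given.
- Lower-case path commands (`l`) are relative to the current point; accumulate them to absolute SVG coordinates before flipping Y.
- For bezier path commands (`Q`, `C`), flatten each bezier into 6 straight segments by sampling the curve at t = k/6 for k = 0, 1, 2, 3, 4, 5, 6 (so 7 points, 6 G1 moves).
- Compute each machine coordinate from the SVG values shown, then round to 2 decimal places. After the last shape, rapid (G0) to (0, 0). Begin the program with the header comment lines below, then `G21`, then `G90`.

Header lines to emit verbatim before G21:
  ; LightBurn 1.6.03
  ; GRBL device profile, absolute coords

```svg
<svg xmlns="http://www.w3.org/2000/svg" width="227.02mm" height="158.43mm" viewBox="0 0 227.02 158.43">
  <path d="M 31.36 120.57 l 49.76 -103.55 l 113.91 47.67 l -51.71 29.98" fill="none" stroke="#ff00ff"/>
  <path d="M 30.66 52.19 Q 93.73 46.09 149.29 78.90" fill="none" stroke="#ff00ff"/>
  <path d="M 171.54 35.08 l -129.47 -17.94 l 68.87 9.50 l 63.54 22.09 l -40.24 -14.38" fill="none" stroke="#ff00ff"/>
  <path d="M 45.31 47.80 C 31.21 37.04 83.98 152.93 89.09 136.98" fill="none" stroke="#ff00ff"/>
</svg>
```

viewBox `0 0 227.02 158.43` with mm width/height → 1 unit = 1 mm. Flip: y_m = 158.43 − y_svg.

**Shape 1** — `<path>` open polyline, stroke `#ff00ff` → score (S613, F1852). Machine vertices: (31.36,37.86) → (81.12,141.41) → (195.03,93.74) → (143.32,63.76). Open path.

**Shape 2** — `<path>` quadratic bezier, stroke `#ff00ff` → score (S613, F1852). Control points (SVG): P0=(30.66,52.19), P1=(93.73,46.09), P2=(149.29,78.90); sampled at t=k/6. Machine vertices: (30.66,106.24) → (51.47,107.19) → (71.87,105.98) → (91.85,102.61) → (111.42,97.08) → (130.56,89.39) → (149.29,79.53). Open path.

**Shape 3** — `<path>` open polyline, stroke `#ff00ff` → score (S613, F1852). Machine vertices: (171.54,123.35) → (42.07,141.29) → (110.94,131.79) → (174.48,109.70) → (134.24,124.08). Open path.

**Shape 4** — `<path>` cubic bezier, stroke `#ff00ff` → score (S613, F1852). Control points (SVG): P0=(45.31,47.80), P1=(31.21,37.04), P2=(83.98,152.93), P3=(89.09,136.98); sampled at t=k/6. Machine vertices: (45.31,110.63) → (43.30,106.65) → (49.26,88.75) → (60.00,64.09) → (72.34,39.87) → (83.09,23.26) → (89.09,21.45). Open path.

; LightBurn 1.6.03
; GRBL device profile, absolute coords
G21
G90
G0 X31.36 Y37.86
M3 S613
G1 X81.12 Y141.41 F1852
G1 X195.03 Y93.74
G1 X143.32 Y63.76
M5
G0 X30.66 Y106.24
M3 S613
G1 X51.47 Y107.19 F1852
G1 X71.87 Y105.98
G1 X91.85 Y102.61
G1 X111.42 Y97.08
G1 X130.56 Y89.39
G1 X149.29 Y79.53
M5
G0 X171.54 Y123.35
M3 S613
G1 X42.07 Y141.29 F1852
G1 X110.94 Y131.79
G1 X174.48 Y109.70
G1 X134.24 Y124.08
M5
G0 X45.31 Y110.63
M3 S613
G1 X43.30 Y106.65 F1852
G1 X49.26 Y88.75
G1 X60.00 Y64.09
G1 X72.34 Y39.87
G1 X83.09 Y23.26
G1 X89.09 Y21.45
M5
G0 X0.00 Y0.00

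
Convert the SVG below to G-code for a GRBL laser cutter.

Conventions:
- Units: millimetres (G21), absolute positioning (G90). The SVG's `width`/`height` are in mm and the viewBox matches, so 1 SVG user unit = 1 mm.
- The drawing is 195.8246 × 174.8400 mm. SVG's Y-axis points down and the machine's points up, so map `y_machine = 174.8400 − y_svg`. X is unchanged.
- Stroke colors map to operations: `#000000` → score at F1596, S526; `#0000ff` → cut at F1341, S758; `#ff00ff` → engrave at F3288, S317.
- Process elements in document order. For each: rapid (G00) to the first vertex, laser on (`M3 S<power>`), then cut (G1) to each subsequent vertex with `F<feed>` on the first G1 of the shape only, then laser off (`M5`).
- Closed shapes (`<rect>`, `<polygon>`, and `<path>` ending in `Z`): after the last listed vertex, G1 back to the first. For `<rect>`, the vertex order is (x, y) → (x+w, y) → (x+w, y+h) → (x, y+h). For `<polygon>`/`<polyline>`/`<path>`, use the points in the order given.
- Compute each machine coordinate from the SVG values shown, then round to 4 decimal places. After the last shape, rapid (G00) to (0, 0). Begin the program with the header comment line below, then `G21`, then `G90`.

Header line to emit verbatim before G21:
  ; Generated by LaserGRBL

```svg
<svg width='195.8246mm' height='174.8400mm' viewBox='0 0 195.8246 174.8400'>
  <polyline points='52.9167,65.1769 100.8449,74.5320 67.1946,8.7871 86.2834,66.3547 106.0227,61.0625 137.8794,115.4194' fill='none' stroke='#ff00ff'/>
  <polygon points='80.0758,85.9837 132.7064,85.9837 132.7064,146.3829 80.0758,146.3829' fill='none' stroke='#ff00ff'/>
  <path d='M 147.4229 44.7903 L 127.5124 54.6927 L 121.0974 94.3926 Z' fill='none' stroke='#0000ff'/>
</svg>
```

; Generated by LaserGRBL
G21
G90
G00 X52.9167 Y109.6631
M3 S317
G1 X100.8449 Y100.3080 F3288
G1 X67.1946 Y166.0529
G1 X86.2834 Y108.4853
G1 X106.0227 Y113.7775
G1 X137.8794 Y59.4206
M5
G00 X80.0758 Y88.8563
M3 S317
G1 X132.7064 Y88.8563 F3288
G1 X132.7064 Y28.4571
G1 X80.0758 Y28.4571
G1 X80.0758 Y88.8563
M5
G00 X147.4229 Y130.0497
M3 S758
G1 X127.5124 Y120.1473 F1341
G1 X121.0974 Y80.4474
G1 X147.4229 Y130.0497
M5
G00 X0.0000 Y0.0000

viewBox `0 0 195.8246 174.8400` with mm width/height → 1 unit = 1 mm. Flip: y_m = 174.8400 − y_svg.

**Shape 1** — `<polyline>` open polyline, stroke `#ff00ff` → engrave (S317, F3288). Machine vertices: (52.9167,109.6631) → (100.8449,100.3080) → (67.1946,166.0529) → (86.2834,108.4853) → (106.0227,113.7775) → (137.8794,59.4206). Open path.

**Shape 2** — `<polygon>` rectangle, stroke `#ff00ff` → engrave (S317, F3288). Machine vertices: (80.0758,88.8563) → (132.7064,88.8563) → (132.7064,28.4571) → (80.0758,28.4571) → (80.0758,88.8563). Closed: final G1 returns to the first vertex.

**Shape 3** — `<path>` closed polygon, stroke `#0000ff` → cut (S758, F1341). Machine vertices: (147.4229,130.0497) → (127.5124,120.1473) → (121.0974,80.4474) → (147.4229,130.0497). Closed: final G1 returns to the first vertex.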